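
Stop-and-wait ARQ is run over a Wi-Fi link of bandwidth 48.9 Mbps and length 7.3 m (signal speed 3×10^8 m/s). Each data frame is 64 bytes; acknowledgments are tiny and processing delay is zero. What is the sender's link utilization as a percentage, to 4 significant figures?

99.54 %

t_tx = L/R = 512/48900000 = 1.04703e-05 s.
t_prop = 7.3/300000000 = 2.43333e-08 s; RTT = 4.86667e-08 s.
Cycle = t_tx + RTT = 1.0519e-05 s.
Utilization = t_tx / cycle = 1.04703e-05/1.0519e-05 = 99.54 %.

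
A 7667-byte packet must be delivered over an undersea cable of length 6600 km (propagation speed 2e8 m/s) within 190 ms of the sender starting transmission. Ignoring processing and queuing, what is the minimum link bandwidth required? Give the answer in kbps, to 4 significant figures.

L = 61336 bits.
Propagation delay = 6600000 / 200000000 = 33 ms.
Transmission budget = 190 − 33 = 157 ms.
R ≥ L / t_tx = 61336 bits / 0.157 s = 390.7 kbps.

390.7 kbps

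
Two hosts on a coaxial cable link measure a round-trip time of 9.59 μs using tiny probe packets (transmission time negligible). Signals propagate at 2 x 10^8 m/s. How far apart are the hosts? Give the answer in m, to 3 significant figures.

959 m

One-way propagation = RTT/2 = 4.795 μs.
d = s × t = 200000000 × 4.795e-06 = 959 m.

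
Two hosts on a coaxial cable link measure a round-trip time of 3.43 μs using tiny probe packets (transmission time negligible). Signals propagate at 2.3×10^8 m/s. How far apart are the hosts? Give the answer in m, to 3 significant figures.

394 m

One-way propagation = RTT/2 = 1.715 μs.
d = s × t = 2.3e+08 × 1.715e-06 = 394 m.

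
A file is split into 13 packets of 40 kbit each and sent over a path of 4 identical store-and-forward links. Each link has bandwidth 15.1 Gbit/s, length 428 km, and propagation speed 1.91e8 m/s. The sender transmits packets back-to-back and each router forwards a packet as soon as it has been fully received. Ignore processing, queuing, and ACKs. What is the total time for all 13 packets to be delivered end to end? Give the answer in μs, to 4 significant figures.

9006 μs

Per-hop transmission t_tx = L/R = 40000/15100000000 = 2.64901 μs.
Per-hop propagation t_prop = 428000/191000000 = 2240.84 μs.
Pipeline fill: first packet needs 4·t_tx to clear all hops; remaining 12 packets each add one t_tx.
Total = (4+13-1)·t_tx + 4·t_prop = 16·2.64901 + 4·2240.84 = 9006 μs.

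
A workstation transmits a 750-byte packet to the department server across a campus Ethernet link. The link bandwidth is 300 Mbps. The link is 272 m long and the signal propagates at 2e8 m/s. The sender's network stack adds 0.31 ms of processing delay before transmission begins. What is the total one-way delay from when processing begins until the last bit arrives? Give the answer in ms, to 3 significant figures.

L = 750 × 8 = 6000 bits.
Transmission delay = L/R = 6000 / 300000000 = 0.02 ms.
Propagation delay = d/s = 272 m / 200000000 m/s = 0.00136 ms.
Plus processing delay 0.31 ms = 0.31 ms.
Total = 0.331 ms.

0.331 ms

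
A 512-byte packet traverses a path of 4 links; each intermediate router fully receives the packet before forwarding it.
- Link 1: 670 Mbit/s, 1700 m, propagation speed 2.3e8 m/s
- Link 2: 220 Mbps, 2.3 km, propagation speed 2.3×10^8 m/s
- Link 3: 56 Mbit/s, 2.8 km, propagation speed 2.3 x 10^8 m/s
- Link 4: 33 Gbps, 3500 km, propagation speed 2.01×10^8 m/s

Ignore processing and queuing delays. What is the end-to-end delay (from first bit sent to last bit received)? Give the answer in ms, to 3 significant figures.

17.5 ms

L = 512 × 8 = 4096 bits.
Transmission delays (L/R per hop): 0.00611343, 0.0186182, 0.0731429, 0.000124121 ms; sum = 0.0979986 ms.
Propagation delays (d/s per hop): 0.0073913, 0.01, 0.0121739, 17.4129 ms; sum = 17.4425 ms.
End-to-end = 17.5 ms.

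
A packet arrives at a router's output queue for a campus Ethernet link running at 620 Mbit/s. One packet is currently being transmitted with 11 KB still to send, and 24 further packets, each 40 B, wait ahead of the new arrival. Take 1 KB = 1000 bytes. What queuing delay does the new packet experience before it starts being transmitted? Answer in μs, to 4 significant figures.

154.3 μs

Each queued packet: L/R = 320/620000000 = 0.516129 μs.
24 queued → 12.3871 μs.
Plus remaining 88000 bits of current packet: 141.935 μs.
Queuing delay = 154.3 μs.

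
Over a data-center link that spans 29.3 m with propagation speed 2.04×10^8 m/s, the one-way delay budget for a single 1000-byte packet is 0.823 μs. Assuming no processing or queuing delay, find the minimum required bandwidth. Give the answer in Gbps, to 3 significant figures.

11.8 Gbps

L = 8000 bits.
Propagation delay = 29.3 / 204000000 = 0.143627 μs.
Transmission budget = 0.823 − 0.143627 = 0.679373 μs.
R ≥ L / t_tx = 8000 bits / 6.79373e-07 s = 11.8 Gbps.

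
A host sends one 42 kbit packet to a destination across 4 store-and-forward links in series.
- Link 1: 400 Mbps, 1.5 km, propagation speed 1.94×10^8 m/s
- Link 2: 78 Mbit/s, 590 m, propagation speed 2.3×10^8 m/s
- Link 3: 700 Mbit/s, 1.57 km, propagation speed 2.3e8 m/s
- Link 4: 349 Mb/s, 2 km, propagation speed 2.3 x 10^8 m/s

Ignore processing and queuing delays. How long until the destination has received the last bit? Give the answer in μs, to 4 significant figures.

849.6 μs

L = 42000 bits.
Transmission delays (L/R per hop): 105, 538.462, 60, 120.344 μs; sum = 823.805 μs.
Propagation delays (d/s per hop): 7.73196, 2.56522, 6.82609, 8.69565 μs; sum = 25.8189 μs.
End-to-end = 849.6 μs.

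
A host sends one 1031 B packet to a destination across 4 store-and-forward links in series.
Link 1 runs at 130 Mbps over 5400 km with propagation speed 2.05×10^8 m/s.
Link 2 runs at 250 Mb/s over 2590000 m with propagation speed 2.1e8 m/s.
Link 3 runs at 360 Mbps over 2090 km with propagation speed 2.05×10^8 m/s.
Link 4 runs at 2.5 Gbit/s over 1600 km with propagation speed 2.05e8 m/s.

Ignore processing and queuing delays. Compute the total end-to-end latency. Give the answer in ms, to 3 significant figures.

L = 1031 × 8 = 8248 bits.
Transmission delays (L/R per hop): 0.0634462, 0.032992, 0.0229111, 0.0032992 ms; sum = 0.122648 ms.
Propagation delays (d/s per hop): 26.3415, 12.3333, 10.1951, 7.80488 ms; sum = 56.6748 ms.
End-to-end = 56.8 ms.

56.8 ms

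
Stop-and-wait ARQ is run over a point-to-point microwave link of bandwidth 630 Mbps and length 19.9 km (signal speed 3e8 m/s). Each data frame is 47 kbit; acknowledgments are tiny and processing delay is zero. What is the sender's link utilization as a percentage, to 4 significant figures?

t_tx = L/R = 47000/630000000 = 7.46032e-05 s.
t_prop = 19900/300000000 = 6.63333e-05 s; RTT = 0.000132667 s.
Cycle = t_tx + RTT = 0.00020727 s.
Utilization = t_tx / cycle = 7.46032e-05/0.00020727 = 35.99 %.

35.99 %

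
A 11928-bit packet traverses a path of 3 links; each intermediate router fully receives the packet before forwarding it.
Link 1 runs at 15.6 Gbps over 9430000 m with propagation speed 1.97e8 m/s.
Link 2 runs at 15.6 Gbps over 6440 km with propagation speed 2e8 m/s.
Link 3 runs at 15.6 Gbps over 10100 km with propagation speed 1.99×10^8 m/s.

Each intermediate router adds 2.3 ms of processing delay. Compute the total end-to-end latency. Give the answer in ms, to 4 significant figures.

135.4 ms

Transmission delay per hop = L/R = 11928/15600000000 = 0.000764615 ms; 3 hops → 0.00229385 ms.
Propagation delays (d/s per hop): 47.868, 32.2, 50.7538 ms; sum = 130.822 ms.
Processing at 2 router(s): 2 × 2.3 ms = 4.6 ms.
End-to-end = 135.4 ms.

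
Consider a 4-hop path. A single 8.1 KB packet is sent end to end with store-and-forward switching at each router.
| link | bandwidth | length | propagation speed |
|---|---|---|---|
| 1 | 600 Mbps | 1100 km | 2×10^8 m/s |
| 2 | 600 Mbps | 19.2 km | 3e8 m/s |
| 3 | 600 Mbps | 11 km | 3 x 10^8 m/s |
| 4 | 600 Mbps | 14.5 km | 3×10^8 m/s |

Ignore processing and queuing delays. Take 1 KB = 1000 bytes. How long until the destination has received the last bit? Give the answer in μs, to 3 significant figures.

L = 64800 bits.
Transmission delay per hop = L/R = 64800/600000000 = 108 μs; 4 hops → 432 μs.
Propagation delays (d/s per hop): 5500, 64, 36.6667, 48.3333 μs; sum = 5649 μs.
End-to-end = 6080 μs.

6080 μs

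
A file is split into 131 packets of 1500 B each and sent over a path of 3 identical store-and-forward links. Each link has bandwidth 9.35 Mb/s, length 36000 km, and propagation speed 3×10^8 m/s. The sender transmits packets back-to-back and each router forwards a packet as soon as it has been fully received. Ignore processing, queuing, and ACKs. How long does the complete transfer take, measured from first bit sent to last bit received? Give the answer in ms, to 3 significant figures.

Per-hop transmission t_tx = L/R = 12000/9350000 = 1.28342 ms.
Per-hop propagation t_prop = 36000000/300000000 = 120 ms.
Pipeline fill: first packet needs 3·t_tx to clear all hops; remaining 130 packets each add one t_tx.
Total = (3+131-1)·t_tx + 3·t_prop = 133·1.28342 + 3·120 = 531 ms.

531 ms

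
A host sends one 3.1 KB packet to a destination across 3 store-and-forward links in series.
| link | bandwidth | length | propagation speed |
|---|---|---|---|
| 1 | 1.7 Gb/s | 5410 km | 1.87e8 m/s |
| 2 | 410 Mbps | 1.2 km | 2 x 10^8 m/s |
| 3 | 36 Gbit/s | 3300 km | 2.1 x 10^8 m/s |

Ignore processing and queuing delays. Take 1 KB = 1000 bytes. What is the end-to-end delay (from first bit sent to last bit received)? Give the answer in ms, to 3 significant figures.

L = 24800 bits.
Transmission delays (L/R per hop): 0.0145882, 0.0604878, 0.000688889 ms; sum = 0.0757649 ms.
Propagation delays (d/s per hop): 28.9305, 0.006, 15.7143 ms; sum = 44.6508 ms.
End-to-end = 44.7 ms.

44.7 ms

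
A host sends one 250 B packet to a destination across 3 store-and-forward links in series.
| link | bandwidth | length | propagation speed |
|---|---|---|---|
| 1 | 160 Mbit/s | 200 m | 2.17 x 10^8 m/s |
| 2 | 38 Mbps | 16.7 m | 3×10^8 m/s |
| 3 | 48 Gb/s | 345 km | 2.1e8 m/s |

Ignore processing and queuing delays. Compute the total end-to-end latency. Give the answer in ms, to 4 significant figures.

1.709 ms

L = 250 × 8 = 2000 bits.
Transmission delays (L/R per hop): 0.0125, 0.0526316, 4.16667e-05 ms; sum = 0.0651732 ms.
Propagation delays (d/s per hop): 0.000921659, 5.56667e-05, 1.64286 ms; sum = 1.64383 ms.
End-to-end = 1.709 ms.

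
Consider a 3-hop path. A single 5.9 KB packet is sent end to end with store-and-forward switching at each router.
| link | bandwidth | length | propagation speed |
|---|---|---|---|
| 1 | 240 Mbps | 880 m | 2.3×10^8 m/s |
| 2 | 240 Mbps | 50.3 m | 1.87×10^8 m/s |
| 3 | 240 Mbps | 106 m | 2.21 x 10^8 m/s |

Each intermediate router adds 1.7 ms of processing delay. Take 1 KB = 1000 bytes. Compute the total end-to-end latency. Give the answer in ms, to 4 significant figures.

L = 47200 bits.
Transmission delay per hop = L/R = 47200/240000000 = 0.196667 ms; 3 hops → 0.59 ms.
Propagation delays (d/s per hop): 0.00382609, 0.000268984, 0.000479638 ms; sum = 0.00457471 ms.
Processing at 2 router(s): 2 × 1.7 ms = 3.4 ms.
End-to-end = 3.995 ms.

3.995 ms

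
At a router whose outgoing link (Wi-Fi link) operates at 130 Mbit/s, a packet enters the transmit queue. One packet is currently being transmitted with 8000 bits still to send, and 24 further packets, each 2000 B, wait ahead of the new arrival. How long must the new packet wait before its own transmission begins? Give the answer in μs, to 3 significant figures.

Each queued packet: L/R = 16000/130000000 = 123.077 μs.
24 queued → 2953.85 μs.
Plus remaining 8000 bits of current packet: 61.5385 μs.
Queuing delay = 3020 μs.

3020 μs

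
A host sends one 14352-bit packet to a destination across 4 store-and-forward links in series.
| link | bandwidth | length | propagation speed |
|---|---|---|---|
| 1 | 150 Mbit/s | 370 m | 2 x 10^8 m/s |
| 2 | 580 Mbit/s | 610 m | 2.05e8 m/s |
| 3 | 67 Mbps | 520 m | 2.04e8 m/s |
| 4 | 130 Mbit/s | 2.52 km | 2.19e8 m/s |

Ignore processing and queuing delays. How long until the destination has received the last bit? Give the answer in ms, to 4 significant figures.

Transmission delays (L/R per hop): 0.09568, 0.0247448, 0.214209, 0.1104 ms; sum = 0.445034 ms.
Propagation delays (d/s per hop): 0.00185, 0.00297561, 0.00254902, 0.0115068 ms; sum = 0.0188815 ms.
End-to-end = 0.4639 ms.

0.4639 ms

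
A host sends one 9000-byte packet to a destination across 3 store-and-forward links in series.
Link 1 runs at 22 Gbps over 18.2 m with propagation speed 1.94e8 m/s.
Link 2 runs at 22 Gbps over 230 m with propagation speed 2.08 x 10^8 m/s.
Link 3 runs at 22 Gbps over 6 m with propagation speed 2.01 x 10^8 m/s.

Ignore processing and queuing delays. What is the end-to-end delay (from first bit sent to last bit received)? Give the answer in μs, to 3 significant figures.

11.0 μs

L = 9000 × 8 = 72000 bits.
Transmission delay per hop = L/R = 72000/22000000000 = 3.27273 μs; 3 hops → 9.81818 μs.
Propagation delays (d/s per hop): 0.0938144, 1.10577, 0.0298507 μs; sum = 1.22943 μs.
End-to-end = 11.0 μs.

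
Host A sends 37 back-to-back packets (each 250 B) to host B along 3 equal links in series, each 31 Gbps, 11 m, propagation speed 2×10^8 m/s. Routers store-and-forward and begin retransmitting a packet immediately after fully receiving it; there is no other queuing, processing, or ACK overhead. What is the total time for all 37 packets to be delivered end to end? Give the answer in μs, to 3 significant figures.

Per-hop transmission t_tx = L/R = 2000/31000000000 = 0.0645161 μs.
Per-hop propagation t_prop = 11/200000000 = 0.055 μs.
Pipeline fill: first packet needs 3·t_tx to clear all hops; remaining 36 packets each add one t_tx.
Total = (3+37-1)·t_tx + 3·t_prop = 39·0.0645161 + 3·0.055 = 2.68 μs.

2.68 μs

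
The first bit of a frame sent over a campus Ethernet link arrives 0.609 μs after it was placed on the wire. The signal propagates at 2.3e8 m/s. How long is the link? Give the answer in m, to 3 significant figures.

d = s × t_prop = 2.3e+08 × 6.09e-07 = 140 m.

140 m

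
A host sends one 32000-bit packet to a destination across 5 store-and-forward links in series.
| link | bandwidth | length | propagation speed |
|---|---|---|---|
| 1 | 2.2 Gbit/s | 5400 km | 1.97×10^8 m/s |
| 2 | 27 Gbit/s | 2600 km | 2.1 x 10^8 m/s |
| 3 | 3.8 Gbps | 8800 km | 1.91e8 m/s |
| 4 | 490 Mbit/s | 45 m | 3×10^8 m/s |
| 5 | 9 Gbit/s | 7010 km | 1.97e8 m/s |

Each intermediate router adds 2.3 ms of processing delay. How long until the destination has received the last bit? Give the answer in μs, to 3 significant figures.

131000 μs

Transmission delays (L/R per hop): 14.5455, 1.18519, 8.42105, 65.3061, 3.55556 μs; sum = 93.0134 μs.
Propagation delays (d/s per hop): 27411.2, 12381, 46073.3, 0.15, 35583.8 μs; sum = 121449 μs.
Processing at 4 router(s): 4 × 2.3 ms = 9200 μs.
End-to-end = 131000 μs.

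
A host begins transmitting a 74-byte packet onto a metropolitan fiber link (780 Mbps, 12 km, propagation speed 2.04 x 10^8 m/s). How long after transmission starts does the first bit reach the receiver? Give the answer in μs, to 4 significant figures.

First bit experiences only propagation delay: d/s = 12000/204000000 = 58.82 μs.

58.82 μs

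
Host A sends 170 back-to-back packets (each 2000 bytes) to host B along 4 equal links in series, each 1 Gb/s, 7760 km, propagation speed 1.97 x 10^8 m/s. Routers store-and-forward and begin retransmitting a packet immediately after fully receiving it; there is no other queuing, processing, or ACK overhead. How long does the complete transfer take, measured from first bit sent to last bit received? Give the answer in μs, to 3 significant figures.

160000 μs

Per-hop transmission t_tx = L/R = 16000/1000000000 = 16 μs.
Per-hop propagation t_prop = 7760000/197000000 = 39390.9 μs.
Pipeline fill: first packet needs 4·t_tx to clear all hops; remaining 169 packets each add one t_tx.
Total = (4+170-1)·t_tx + 4·t_prop = 173·16 + 4·39390.9 = 160000 μs.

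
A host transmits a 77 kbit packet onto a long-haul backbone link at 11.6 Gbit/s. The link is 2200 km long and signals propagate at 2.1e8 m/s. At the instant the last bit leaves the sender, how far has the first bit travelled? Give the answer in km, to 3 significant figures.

t_tx = L/R = 77000/11600000000 = 6.63793e-06 s.
Distance = s × t_tx = 210000000 × 6.63793e-06 = 1.39 km.

1.39 km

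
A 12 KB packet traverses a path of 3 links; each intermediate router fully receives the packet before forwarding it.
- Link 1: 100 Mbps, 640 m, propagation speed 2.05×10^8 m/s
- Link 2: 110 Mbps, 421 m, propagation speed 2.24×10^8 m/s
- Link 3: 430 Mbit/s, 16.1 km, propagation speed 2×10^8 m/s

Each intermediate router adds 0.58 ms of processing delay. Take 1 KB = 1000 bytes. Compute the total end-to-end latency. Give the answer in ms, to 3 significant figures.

L = 96000 bits.
Transmission delays (L/R per hop): 0.96, 0.872727, 0.223256 ms; sum = 2.05598 ms.
Propagation delays (d/s per hop): 0.00312195, 0.00187946, 0.0805 ms; sum = 0.0855014 ms.
Processing at 2 router(s): 2 × 0.58 ms = 1.16 ms.
End-to-end = 3.30 ms.

3.30 ms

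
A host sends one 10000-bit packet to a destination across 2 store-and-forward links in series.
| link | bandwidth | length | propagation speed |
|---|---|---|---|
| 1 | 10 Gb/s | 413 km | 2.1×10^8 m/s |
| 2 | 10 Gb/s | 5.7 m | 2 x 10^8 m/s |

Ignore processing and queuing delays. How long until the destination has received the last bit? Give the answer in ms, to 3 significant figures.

1.97 ms

Transmission delay per hop = L/R = 10000/10000000000 = 0.001 ms; 2 hops → 0.002 ms.
Propagation delays (d/s per hop): 1.96667, 2.85e-05 ms; sum = 1.9667 ms.
End-to-end = 1.97 ms.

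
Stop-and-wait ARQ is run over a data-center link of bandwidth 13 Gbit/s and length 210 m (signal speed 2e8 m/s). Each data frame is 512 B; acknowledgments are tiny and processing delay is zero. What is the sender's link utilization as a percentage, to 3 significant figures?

t_tx = L/R = 4096/13000000000 = 3.15077e-07 s.
t_prop = 210/200000000 = 1.05e-06 s; RTT = 2.1e-06 s.
Cycle = t_tx + RTT = 2.41508e-06 s.
Utilization = t_tx / cycle = 3.15077e-07/2.41508e-06 = 13.0 %.

13.0 %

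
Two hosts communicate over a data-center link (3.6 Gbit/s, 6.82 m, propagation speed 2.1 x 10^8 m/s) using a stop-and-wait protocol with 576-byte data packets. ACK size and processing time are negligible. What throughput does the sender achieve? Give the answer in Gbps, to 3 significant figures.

3.43 Gbps

t_tx = L/R = 4608/3600000000 = 1.28e-06 s.
t_prop = 6.82/210000000 = 3.24762e-08 s; RTT = 6.49524e-08 s.
Cycle = t_tx + RTT = 1.34495e-06 s.
Throughput = L / cycle = 4608 / 1.34495e-06 = 3.43 Gbps.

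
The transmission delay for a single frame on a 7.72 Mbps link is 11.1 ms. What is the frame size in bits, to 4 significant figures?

85690 bits

L = R × t_tx = 7720000 b/s × 0.0111 s = 85692 bits.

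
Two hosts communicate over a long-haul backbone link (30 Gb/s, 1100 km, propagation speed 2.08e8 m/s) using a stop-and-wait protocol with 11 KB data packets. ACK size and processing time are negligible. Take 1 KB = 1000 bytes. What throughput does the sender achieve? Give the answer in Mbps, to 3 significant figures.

t_tx = L/R = 88000/30000000000 = 2.93333e-06 s.
t_prop = 1100000/208000000 = 0.00528846 s; RTT = 0.0105769 s.
Cycle = t_tx + RTT = 0.0105799 s.
Throughput = L / cycle = 88000 / 0.0105799 = 8.32 Mbps.

8.32 Mbps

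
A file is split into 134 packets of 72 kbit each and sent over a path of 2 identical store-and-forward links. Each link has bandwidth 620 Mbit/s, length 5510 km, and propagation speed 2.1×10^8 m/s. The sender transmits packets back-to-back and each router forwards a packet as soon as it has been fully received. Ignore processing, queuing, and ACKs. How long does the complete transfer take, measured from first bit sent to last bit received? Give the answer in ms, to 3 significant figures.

Per-hop transmission t_tx = L/R = 72000/620000000 = 0.116129 ms.
Per-hop propagation t_prop = 5510000/210000000 = 26.2381 ms.
Pipeline fill: first packet needs 2·t_tx to clear all hops; remaining 133 packets each add one t_tx.
Total = (2+134-1)·t_tx + 2·t_prop = 135·0.116129 + 2·26.2381 = 68.2 ms.

68.2 ms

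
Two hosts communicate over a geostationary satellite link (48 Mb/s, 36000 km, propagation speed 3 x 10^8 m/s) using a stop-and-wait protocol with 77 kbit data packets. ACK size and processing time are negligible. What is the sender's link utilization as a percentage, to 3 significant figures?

0.664 %

t_tx = L/R = 77000/48000000 = 0.00160417 s.
t_prop = 36000000/300000000 = 0.12 s; RTT = 0.24 s.
Cycle = t_tx + RTT = 0.241604 s.
Utilization = t_tx / cycle = 0.00160417/0.241604 = 0.664 %.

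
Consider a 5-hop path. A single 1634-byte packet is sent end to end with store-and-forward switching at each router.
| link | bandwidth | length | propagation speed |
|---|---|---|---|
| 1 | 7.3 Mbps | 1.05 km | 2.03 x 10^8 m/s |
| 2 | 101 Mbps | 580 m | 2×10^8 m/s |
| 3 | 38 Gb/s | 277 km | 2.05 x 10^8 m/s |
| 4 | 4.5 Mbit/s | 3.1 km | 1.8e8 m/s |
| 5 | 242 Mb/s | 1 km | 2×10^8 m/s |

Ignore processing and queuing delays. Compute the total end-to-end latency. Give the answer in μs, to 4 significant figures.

6261 μs

L = 1634 × 8 = 13072 bits.
Transmission delays (L/R per hop): 1790.68, 129.426, 0.344, 2904.89, 54.0165 μs; sum = 4879.36 μs.
Propagation delays (d/s per hop): 5.17241, 2.9, 1351.22, 17.2222, 5 μs; sum = 1381.51 μs.
End-to-end = 6261 μs.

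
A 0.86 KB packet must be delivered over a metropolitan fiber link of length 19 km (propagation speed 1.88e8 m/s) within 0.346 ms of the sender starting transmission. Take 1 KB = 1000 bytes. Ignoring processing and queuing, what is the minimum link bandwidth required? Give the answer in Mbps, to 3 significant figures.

L = 6880 bits.
Propagation delay = 19000 / 188000000 = 0.101064 ms.
Transmission budget = 0.346 − 0.101064 = 0.244936 ms.
R ≥ L / t_tx = 6880 bits / 0.000244936 s = 28.1 Mbps.

28.1 Mbps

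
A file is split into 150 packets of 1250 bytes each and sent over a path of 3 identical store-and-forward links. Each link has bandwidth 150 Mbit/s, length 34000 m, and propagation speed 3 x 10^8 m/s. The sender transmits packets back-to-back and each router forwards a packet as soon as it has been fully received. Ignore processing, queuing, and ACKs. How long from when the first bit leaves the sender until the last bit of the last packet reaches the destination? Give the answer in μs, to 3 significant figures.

10500 μs

Per-hop transmission t_tx = L/R = 10000/150000000 = 66.6667 μs.
Per-hop propagation t_prop = 34000/300000000 = 113.333 μs.
Pipeline fill: first packet needs 3·t_tx to clear all hops; remaining 149 packets each add one t_tx.
Total = (3+150-1)·t_tx + 3·t_prop = 152·66.6667 + 3·113.333 = 10500 μs.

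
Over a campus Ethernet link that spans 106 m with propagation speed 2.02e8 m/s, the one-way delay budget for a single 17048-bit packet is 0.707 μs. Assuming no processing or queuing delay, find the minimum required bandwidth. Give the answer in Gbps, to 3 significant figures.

Propagation delay = 106 / 202000000 = 0.524752 μs.
Transmission budget = 0.707 − 0.524752 = 0.182248 μs.
R ≥ L / t_tx = 17048 bits / 1.82248e-07 s = 93.5 Gbps.

93.5 Gbps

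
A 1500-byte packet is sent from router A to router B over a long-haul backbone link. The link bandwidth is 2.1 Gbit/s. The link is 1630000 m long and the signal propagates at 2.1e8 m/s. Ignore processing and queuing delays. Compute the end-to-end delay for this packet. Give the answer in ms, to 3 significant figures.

L = 1500 × 8 = 12000 bits.
Transmission delay = L/R = 12000 / 2100000000 = 0.00571429 ms.
Propagation delay = d/s = 1630000 m / 210000000 m/s = 7.7619 ms.
Total = 7.77 ms.

7.77 ms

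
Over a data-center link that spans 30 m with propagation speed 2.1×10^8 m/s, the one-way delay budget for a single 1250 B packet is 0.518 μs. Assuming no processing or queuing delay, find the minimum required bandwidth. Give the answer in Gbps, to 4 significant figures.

L = 10000 bits.
Propagation delay = 30 / 210000000 = 0.142857 μs.
Transmission budget = 0.518 − 0.142857 = 0.375143 μs.
R ≥ L / t_tx = 10000 bits / 3.75143e-07 s = 26.66 Gbps.

26.66 Gbps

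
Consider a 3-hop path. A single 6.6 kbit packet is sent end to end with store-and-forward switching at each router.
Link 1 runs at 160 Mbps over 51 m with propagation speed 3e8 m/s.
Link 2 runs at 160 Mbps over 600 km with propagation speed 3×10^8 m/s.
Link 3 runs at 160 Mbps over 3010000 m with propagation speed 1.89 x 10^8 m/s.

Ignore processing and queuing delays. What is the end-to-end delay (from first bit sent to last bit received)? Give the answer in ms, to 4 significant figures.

L = 6600 bits.
Transmission delay per hop = L/R = 6600/160000000 = 0.04125 ms; 3 hops → 0.12375 ms.
Propagation delays (d/s per hop): 0.00017, 2, 15.9259 ms; sum = 17.9261 ms.
End-to-end = 18.05 ms.

18.05 ms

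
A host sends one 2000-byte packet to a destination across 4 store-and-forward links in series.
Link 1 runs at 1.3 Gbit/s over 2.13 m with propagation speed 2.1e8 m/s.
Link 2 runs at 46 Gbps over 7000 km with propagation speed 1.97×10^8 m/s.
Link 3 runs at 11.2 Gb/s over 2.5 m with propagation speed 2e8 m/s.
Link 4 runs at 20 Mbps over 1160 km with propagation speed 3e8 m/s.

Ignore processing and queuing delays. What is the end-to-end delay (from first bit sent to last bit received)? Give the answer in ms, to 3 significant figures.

40.2 ms

L = 2000 × 8 = 16000 bits.
Transmission delays (L/R per hop): 0.0123077, 0.000347826, 0.00142857, 0.8 ms; sum = 0.814084 ms.
Propagation delays (d/s per hop): 1.01429e-05, 35.533, 1.25e-05, 3.86667 ms; sum = 39.3997 ms.
End-to-end = 40.2 ms.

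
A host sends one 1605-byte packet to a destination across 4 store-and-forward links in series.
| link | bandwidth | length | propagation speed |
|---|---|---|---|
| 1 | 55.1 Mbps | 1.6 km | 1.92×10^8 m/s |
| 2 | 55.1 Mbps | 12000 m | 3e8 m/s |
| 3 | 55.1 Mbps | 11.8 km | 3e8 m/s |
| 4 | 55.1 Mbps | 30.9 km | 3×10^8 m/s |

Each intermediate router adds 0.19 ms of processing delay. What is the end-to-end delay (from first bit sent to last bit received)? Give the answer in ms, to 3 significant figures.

1.69 ms

L = 1605 × 8 = 12840 bits.
Transmission delay per hop = L/R = 12840/55100000 = 0.233031 ms; 4 hops → 0.932123 ms.
Propagation delays (d/s per hop): 0.00833333, 0.04, 0.0393333, 0.103 ms; sum = 0.190667 ms.
Processing at 3 router(s): 3 × 0.19 ms = 0.57 ms.
End-to-end = 1.69 ms.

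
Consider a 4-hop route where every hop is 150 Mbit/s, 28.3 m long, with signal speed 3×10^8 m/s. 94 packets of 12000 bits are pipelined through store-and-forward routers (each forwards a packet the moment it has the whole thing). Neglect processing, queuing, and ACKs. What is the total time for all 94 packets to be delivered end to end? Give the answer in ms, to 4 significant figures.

Per-hop transmission t_tx = L/R = 12000/150000000 = 0.08 ms.
Per-hop propagation t_prop = 28.3/300000000 = 9.43333e-05 ms.
Pipeline fill: first packet needs 4·t_tx to clear all hops; remaining 93 packets each add one t_tx.
Total = (4+94-1)·t_tx + 4·t_prop = 97·0.08 + 4·9.43333e-05 = 7.760 ms.

7.760 ms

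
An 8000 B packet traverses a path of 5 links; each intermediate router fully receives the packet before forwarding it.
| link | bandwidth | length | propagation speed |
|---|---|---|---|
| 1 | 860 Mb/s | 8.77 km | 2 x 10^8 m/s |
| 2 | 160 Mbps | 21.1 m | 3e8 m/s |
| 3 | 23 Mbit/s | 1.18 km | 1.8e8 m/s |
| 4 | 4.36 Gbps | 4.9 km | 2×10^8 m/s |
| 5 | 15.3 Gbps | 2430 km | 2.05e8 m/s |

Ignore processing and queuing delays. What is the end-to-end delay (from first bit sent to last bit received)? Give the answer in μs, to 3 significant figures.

L = 8000 × 8 = 64000 bits.
Transmission delays (L/R per hop): 74.4186, 400, 2782.61, 14.6789, 4.18301 μs; sum = 3275.89 μs.
Propagation delays (d/s per hop): 43.85, 0.0703333, 6.55556, 24.5, 11853.7 μs; sum = 11928.6 μs.
End-to-end = 15200 μs.

15200 μs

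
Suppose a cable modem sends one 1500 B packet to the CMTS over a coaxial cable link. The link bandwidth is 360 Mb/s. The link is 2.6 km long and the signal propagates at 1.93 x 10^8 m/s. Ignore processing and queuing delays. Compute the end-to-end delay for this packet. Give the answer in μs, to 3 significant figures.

46.8 μs

L = 1500 × 8 = 12000 bits.
Transmission delay = L/R = 12000 / 360000000 = 33.3333 μs.
Propagation delay = d/s = 2600 m / 193000000 m/s = 13.4715 μs.
Total = 46.8 μs.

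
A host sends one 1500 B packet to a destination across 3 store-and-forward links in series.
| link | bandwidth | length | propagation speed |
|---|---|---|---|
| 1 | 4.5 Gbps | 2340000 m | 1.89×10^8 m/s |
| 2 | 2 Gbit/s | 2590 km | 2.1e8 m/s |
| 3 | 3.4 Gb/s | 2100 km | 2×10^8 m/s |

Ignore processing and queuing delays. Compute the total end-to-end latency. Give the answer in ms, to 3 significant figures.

35.2 ms

L = 1500 × 8 = 12000 bits.
Transmission delays (L/R per hop): 0.00266667, 0.006, 0.00352941 ms; sum = 0.0121961 ms.
Propagation delays (d/s per hop): 12.381, 12.3333, 10.5 ms; sum = 35.2143 ms.
End-to-end = 35.2 ms.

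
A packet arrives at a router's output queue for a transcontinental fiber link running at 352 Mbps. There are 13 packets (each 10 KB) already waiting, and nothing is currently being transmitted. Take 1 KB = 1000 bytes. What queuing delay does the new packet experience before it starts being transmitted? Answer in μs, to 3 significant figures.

2950 μs

Each queued packet: L/R = 80000/352000000 = 227.273 μs.
13 queued → 2954.55 μs.
Queuing delay = 2950 μs.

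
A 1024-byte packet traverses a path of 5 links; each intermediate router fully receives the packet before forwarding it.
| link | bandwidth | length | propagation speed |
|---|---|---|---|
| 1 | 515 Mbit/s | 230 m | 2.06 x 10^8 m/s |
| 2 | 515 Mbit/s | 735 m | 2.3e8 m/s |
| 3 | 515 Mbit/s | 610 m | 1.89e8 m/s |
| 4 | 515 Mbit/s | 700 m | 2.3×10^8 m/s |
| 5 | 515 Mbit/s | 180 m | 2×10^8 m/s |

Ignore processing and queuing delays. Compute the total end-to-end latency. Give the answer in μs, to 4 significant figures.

91.02 μs

L = 1024 × 8 = 8192 bits.
Transmission delay per hop = L/R = 8192/515000000 = 15.9068 μs; 5 hops → 79.534 μs.
Propagation delays (d/s per hop): 1.1165, 3.19565, 3.22751, 3.04348, 0.9 μs; sum = 11.4831 μs.
End-to-end = 91.02 μs.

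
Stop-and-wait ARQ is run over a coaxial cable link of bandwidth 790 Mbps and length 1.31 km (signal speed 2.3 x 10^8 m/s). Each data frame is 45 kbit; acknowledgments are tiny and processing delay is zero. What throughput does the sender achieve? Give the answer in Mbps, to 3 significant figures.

658 Mbps

t_tx = L/R = 45000/790000000 = 5.6962e-05 s.
t_prop = 1310/2.3e+08 = 5.69565e-06 s; RTT = 1.13913e-05 s.
Cycle = t_tx + RTT = 6.83533e-05 s.
Throughput = L / cycle = 45000 / 6.83533e-05 = 658 Mbps.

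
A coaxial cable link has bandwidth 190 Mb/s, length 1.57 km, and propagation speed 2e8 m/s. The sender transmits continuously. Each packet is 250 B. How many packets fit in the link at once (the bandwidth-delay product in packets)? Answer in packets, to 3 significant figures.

Propagation delay = 1570 / 200000000 = 7.85e-06 s.
BDP = R × t_prop = 190000000 × 7.85e-06 = 1491.5 bits.
In packets of 2000 bits: 0.746 packets.

0.746 packets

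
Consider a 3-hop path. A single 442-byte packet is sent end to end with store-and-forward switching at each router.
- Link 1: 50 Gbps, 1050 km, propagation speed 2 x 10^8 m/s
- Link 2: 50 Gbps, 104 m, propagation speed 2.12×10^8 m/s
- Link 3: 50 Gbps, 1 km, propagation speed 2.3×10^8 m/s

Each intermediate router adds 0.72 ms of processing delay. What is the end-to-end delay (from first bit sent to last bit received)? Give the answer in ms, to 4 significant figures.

6.695 ms

L = 442 × 8 = 3536 bits.
Transmission delay per hop = L/R = 3536/50000000000 = 7.072e-05 ms; 3 hops → 0.00021216 ms.
Propagation delays (d/s per hop): 5.25, 0.000490566, 0.00434783 ms; sum = 5.25484 ms.
Processing at 2 router(s): 2 × 0.72 ms = 1.44 ms.
End-to-end = 6.695 ms.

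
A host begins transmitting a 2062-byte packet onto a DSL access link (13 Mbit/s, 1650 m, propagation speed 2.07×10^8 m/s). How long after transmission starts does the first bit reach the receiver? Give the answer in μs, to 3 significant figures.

First bit experiences only propagation delay: d/s = 1650/2.07e+08 = 7.97 μs.

7.97 μs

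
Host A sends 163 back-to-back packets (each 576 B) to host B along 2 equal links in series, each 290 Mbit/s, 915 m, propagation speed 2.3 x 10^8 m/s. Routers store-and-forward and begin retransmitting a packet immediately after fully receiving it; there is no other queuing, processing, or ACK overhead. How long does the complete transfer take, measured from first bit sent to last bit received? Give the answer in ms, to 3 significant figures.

2.61 ms

Per-hop transmission t_tx = L/R = 4608/290000000 = 0.0158897 ms.
Per-hop propagation t_prop = 915/2.3e+08 = 0.00397826 ms.
Pipeline fill: first packet needs 2·t_tx to clear all hops; remaining 162 packets each add one t_tx.
Total = (2+163-1)·t_tx + 2·t_prop = 164·0.0158897 + 2·0.00397826 = 2.61 ms.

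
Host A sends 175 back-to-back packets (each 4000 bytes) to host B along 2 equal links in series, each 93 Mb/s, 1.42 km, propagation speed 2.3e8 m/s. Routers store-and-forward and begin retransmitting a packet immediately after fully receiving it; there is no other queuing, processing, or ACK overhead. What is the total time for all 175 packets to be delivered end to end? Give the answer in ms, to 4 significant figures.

Per-hop transmission t_tx = L/R = 32000/93000000 = 0.344086 ms.
Per-hop propagation t_prop = 1420/2.3e+08 = 0.00617391 ms.
Pipeline fill: first packet needs 2·t_tx to clear all hops; remaining 174 packets each add one t_tx.
Total = (2+175-1)·t_tx + 2·t_prop = 176·0.344086 + 2·0.00617391 = 60.57 ms.

60.57 ms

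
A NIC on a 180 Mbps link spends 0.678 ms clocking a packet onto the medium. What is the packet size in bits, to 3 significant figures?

L = R × t_tx = 180000000 b/s × 0.000678 s = 122040 bits.

122000 bits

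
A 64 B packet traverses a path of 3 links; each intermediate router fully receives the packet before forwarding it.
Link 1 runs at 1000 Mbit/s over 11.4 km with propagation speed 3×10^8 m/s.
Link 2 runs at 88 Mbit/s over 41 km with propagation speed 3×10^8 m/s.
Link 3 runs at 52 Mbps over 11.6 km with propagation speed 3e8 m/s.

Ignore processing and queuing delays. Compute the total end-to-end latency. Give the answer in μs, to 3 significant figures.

L = 64 × 8 = 512 bits.
Transmission delays (L/R per hop): 0.512, 5.81818, 9.84615 μs; sum = 16.1763 μs.
Propagation delays (d/s per hop): 38, 136.667, 38.6667 μs; sum = 213.333 μs.
End-to-end = 230 μs.

230 μs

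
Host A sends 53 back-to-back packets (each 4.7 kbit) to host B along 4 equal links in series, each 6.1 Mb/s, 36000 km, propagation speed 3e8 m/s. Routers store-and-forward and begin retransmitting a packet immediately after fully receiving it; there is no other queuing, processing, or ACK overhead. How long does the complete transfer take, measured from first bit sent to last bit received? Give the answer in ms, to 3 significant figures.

523 ms

Per-hop transmission t_tx = L/R = 4700/6100000 = 0.770492 ms.
Per-hop propagation t_prop = 36000000/300000000 = 120 ms.
Pipeline fill: first packet needs 4·t_tx to clear all hops; remaining 52 packets each add one t_tx.
Total = (4+53-1)·t_tx + 4·t_prop = 56·0.770492 + 4·120 = 523 ms.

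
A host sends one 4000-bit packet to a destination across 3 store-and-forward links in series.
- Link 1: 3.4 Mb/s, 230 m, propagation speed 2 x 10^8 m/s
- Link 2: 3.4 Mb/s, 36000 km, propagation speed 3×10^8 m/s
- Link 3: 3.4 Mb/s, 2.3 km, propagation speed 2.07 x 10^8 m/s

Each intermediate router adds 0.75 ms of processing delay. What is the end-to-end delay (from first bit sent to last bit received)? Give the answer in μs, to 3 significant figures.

Transmission delay per hop = L/R = 4000/3400000 = 1176.47 μs; 3 hops → 3529.41 μs.
Propagation delays (d/s per hop): 1.15, 120000, 11.1111 μs; sum = 120012 μs.
Processing at 2 router(s): 2 × 0.75 ms = 1500 μs.
End-to-end = 125000 μs.

125000 μs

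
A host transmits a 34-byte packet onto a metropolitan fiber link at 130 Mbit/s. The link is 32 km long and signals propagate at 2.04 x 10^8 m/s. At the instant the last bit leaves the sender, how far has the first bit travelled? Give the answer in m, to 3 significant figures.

t_tx = L/R = 272/130000000 = 2.09231e-06 s.
Distance = s × t_tx = 204000000 × 2.09231e-06 = 427 m.

427 m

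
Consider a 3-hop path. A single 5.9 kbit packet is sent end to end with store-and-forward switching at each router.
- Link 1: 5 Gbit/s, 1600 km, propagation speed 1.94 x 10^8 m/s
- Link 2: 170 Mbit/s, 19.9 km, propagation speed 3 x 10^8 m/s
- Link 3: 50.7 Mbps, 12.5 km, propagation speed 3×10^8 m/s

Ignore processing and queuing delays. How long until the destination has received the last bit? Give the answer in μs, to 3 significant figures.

L = 5900 bits.
Transmission delays (L/R per hop): 1.18, 34.7059, 116.371 μs; sum = 152.257 μs.
Propagation delays (d/s per hop): 8247.42, 66.3333, 41.6667 μs; sum = 8355.42 μs.
End-to-end = 8510 μs.

8510 μs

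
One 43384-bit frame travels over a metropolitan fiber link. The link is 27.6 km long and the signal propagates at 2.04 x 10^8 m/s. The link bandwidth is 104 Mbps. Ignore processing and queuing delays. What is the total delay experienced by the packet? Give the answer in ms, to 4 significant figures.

0.5524 ms

Transmission delay = L/R = 43384 / 104000000 = 0.417154 ms.
Propagation delay = d/s = 27600 m / 204000000 m/s = 0.135294 ms.
Total = 0.5524 ms.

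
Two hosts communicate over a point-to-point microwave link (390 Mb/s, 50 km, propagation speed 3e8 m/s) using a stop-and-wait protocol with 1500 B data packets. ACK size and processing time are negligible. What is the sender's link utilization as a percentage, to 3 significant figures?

t_tx = L/R = 12000/390000000 = 3.07692e-05 s.
t_prop = 50000/300000000 = 0.000166667 s; RTT = 0.000333333 s.
Cycle = t_tx + RTT = 0.000364103 s.
Utilization = t_tx / cycle = 3.07692e-05/0.000364103 = 8.45 %.

8.45 %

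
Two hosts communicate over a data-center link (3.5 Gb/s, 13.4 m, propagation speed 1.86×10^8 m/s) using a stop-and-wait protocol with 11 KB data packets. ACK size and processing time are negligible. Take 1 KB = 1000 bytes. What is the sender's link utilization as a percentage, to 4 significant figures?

t_tx = L/R = 88000/3500000000 = 2.51429e-05 s.
t_prop = 13.4/186000000 = 7.2043e-08 s; RTT = 1.44086e-07 s.
Cycle = t_tx + RTT = 2.52869e-05 s.
Utilization = t_tx / cycle = 2.51429e-05/2.52869e-05 = 99.43 %.

99.43 %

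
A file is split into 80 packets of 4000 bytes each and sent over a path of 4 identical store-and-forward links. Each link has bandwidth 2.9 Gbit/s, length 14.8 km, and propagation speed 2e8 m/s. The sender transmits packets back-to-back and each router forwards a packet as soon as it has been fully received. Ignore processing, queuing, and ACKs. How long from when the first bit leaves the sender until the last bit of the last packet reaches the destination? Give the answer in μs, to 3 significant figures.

Per-hop transmission t_tx = L/R = 32000/2900000000 = 11.0345 μs.
Per-hop propagation t_prop = 14800/200000000 = 74 μs.
Pipeline fill: first packet needs 4·t_tx to clear all hops; remaining 79 packets each add one t_tx.
Total = (4+80-1)·t_tx + 4·t_prop = 83·11.0345 + 4·74 = 1210 μs.

1210 μs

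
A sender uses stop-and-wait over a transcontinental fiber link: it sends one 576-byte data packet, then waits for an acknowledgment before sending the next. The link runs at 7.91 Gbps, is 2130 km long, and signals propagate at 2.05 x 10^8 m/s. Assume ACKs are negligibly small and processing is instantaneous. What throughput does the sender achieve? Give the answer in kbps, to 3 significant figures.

t_tx = L/R = 4608/7910000000 = 5.82554e-07 s.
t_prop = 2130000/2.05e+08 = 0.0103902 s; RTT = 0.0207805 s.
Cycle = t_tx + RTT = 0.0207811 s.
Throughput = L / cycle = 4608 / 0.0207811 = 222 kbps.

222 kbps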